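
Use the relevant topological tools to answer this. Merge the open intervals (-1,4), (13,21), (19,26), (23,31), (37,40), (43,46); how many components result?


Sort and merge overlapping open intervals.
Merged: (-1,4), (13,31), (37,40), (43,46).
Number of components = 4

4


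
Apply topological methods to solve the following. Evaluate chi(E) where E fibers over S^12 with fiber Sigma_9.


chi(S^12) = 2 (n even), chi(Sigma_9) = 2 - 2*9 = -16.
chi(E) = 2 * (-16) = -32

-32


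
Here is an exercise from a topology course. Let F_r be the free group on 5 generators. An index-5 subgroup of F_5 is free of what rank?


Nielsen-Schreier: an index-n subgroup of F_r is free of rank 1 + n(r-1).
Equivalently: chi(cover) = n*chi(base); chi(vee_r S^1) = 1 - 5 = -4.
chi(E) = 5*(-4) = -20; rank = 1 - chi(E) = 1 - (-20) = 21.
rank = 1 + 5*(5-1) = 1 + 20 = 21

21


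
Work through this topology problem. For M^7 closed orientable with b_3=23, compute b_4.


Poincare duality for closed orientable n-manifolds: b_k = b_{n-k}.
Here n = 7, so b_4 = b_3 = 23

23


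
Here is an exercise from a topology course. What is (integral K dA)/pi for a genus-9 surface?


Gauss-Bonnet: integral K dA = 2*pi*chi(M).
chi(Sigma_9) = 2 - 2*9 = -16.
(integral K dA)/pi = 2*chi = 2*(-16) = -32

-32


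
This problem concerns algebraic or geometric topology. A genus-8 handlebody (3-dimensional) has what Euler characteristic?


A genus-g handlebody deformation retracts to a wedge of g circles.
chi(vee_g S^1) = 1 - g.
chi(H_8) = 1 - 8 = -7

-7


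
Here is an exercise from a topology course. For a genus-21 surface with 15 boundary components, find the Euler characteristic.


For a compact orientable surface with genus g and b boundary components: chi = 2 - 2g - b.
chi = 2 - 2*21 - 15 = 2 - 42 - 15 = -55

-55


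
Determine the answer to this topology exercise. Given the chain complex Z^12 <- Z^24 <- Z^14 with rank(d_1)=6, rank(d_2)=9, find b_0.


rank H_k = rank(ker d_k) - rank(im d_{k+1}).
rank(ker d_0) = rank(C_0) - rank(d_0) = 12 - 0 = 12.
rank(im d_{0+1}) = 6.
rank H_0 = 12 - 6 = 6

6


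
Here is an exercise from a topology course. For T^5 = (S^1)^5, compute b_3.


By the Kunneth formula, b_k(T^n) = C(n,k).
b_3(T^5) = C(5,3).
C(5,3) = 5!/(3!*2!) = 10

10


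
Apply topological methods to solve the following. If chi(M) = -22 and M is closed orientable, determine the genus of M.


chi = 2 - 2g for closed orientable surfaces.
-22 = 2 - 2g
2g = 2 - (-22) = 24
g = 12

12


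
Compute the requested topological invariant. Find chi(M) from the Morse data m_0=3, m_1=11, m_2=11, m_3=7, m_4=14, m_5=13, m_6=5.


Morse theory: chi(M) = sum_k (-1)^k m_k where m_k = #(index-k critical points).
= (3) + (-11) + (11) + (-7) + (14) + (-13) + (5) = 2

2


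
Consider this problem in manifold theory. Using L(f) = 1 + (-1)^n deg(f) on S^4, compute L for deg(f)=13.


On S^4: L(f) = tr(f_0*) + (-1)^4 tr(f_4*) = 1 + (-1)^4 * deg(f).
L(f) = 1 + (-1)^4 * 13 = 1 + 13 = 14

14


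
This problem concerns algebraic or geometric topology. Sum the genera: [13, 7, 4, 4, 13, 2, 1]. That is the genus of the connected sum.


Genus is additive under connected sum of orientable surfaces.
g = 13 + 7 + 4 + 4 + 13 + 2 + 1 = 44

44


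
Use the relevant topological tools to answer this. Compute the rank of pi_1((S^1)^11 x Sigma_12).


pi_1(A x B) = pi_1(A) x pi_1(B); rank of abelianization = b_1.
b_1(T^11) = 11, b_1(Sigma_12) = 2*12 = 24.
b_1(product) = 11 + 24 = 35

35


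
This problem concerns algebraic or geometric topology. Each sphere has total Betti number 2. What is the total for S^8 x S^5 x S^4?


Total Betti number is multiplicative under products.
Each S^d (d>=1) has total Betti number 2.
There are 3 sphere factors.
Total = 2^3 = 8

8


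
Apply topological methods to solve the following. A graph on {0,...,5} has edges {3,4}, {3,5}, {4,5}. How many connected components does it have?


Run DFS/union-find over 6 vertices.
V = 6, E = 3.
Number of components = 4

4


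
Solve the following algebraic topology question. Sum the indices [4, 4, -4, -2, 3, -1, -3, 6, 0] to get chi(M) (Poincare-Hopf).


Poincare-Hopf: chi(M) = sum of indices of zeros.
chi = (4) + (4) + (-4) + (-2) + (3) + (-1) + (-3) + (6) + (0) = 7

7


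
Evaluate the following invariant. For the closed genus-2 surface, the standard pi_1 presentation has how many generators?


Standard presentation: pi_1(Sigma_g) = <a_1,b_1,...,a_g,b_g | [a_1,b_1]...[a_g,b_g] = 1>.
Number of generators = 2g = 2*2 = 4

4


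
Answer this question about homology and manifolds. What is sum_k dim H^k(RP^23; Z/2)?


H^k(RP^23; Z/2) = Z/2 for each 0 <= k <= 23.
Total dimension = 23 + 1 = 24

24


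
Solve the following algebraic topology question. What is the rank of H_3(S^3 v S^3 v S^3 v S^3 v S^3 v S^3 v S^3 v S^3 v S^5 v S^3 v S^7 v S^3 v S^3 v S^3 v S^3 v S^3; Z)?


For a wedge of spheres, H_k (k>0) is free on one generator per sphere of dimension k.
Spheres of dimension 3: count = 14.
b_3 = 14

14


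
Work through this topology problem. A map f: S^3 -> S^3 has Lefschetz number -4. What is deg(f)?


L(f) = 1 + (-1)^3 deg(f) on S^3.
-4 = 1 + (-1)^3 * deg(f)
(-1)^3 * deg(f) = -5
deg(f) = 5

5


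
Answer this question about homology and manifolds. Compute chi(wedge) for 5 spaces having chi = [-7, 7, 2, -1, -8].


chi(A v B) = chi(A) + chi(B) - 1 (one point identified).
For 5 spaces: chi = (sum chi_i) - (5 - 1).
sum = -7; chi = -7 - 4 = -11

-11


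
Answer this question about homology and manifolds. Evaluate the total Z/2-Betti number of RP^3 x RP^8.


dim H^*(RP^n; Z/2) = n+1 (one Z/2 in each degree 0..n).
Total Betti number is multiplicative.
Total = (3+1) * (8+1) = 4 * 9 = 36

36


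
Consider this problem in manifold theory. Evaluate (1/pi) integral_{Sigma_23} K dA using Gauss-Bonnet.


Gauss-Bonnet: integral K dA = 2*pi*chi(M).
chi(Sigma_23) = 2 - 2*23 = -44.
(integral K dA)/pi = 2*chi = 2*(-44) = -88

-88


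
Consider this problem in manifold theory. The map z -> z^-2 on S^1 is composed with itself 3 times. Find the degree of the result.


deg(f) = -2. Degree is multiplicative: deg(f^3) = (deg f)^3.
deg(f^3) = (-2)^3 = -8

-8


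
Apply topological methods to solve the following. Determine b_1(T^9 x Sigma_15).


pi_1(A x B) = pi_1(A) x pi_1(B); rank of abelianization = b_1.
b_1(T^9) = 9, b_1(Sigma_15) = 2*15 = 30.
b_1(product) = 9 + 30 = 39

39


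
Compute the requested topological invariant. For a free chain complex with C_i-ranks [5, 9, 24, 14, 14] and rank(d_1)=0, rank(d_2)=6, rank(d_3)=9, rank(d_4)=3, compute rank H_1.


rank H_k = rank(ker d_k) - rank(im d_{k+1}).
rank(ker d_1) = rank(C_1) - rank(d_1) = 9 - 0 = 9.
rank(im d_{1+1}) = 6.
rank H_1 = 9 - 6 = 3

3


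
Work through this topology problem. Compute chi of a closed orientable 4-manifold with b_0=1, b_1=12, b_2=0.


By Poincare duality b_k = b_{4-k}, so full Betti numbers: b_0=1, b_1=12, b_2=0, b_3=12, b_4=1.
chi = sum (-1)^k b_k = -22

-22


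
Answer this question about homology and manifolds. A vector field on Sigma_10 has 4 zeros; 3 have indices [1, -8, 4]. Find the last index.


Poincare-Hopf: sum of indices = chi(M).
chi(Sigma_10) = 2 - 2*10 = -18.
Sum of known indices = -3.
x = chi - (sum known) = -18 - (-3) = -15

-15


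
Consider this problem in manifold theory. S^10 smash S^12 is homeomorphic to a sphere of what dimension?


S^m ^ S^n = S^{m+n}.
k = 10 + 12 = 22

22


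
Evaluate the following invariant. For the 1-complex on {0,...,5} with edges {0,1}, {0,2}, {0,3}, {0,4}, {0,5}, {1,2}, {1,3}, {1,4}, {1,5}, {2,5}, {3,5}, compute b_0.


Run DFS/union-find over 6 vertices.
V = 6, E = 11.
Number of components = 1

1


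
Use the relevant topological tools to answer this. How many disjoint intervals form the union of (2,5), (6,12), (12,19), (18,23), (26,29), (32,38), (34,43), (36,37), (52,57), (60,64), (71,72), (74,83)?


Sort and merge overlapping open intervals.
Merged: (2,5), (6,12), (12,23), (26,29), (32,43), (52,57), (60,64), (71,72), (74,83).
Number of components = 9

9


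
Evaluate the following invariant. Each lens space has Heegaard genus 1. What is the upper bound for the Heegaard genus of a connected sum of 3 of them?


Heegaard genus satisfies g(A#B) <= g(A) + g(B).
Each lens space has g = 1.
Upper bound: 3 * 1 = 3

3


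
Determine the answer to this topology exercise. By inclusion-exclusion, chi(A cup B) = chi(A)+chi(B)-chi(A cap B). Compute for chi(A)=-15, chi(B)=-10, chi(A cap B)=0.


chi(A cup B) = chi(A) + chi(B) - chi(A cap B)
= -15 + (-10) - (0)
= -25

-25


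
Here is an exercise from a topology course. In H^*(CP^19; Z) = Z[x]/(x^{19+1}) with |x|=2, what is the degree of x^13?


|x| = 2 in H^*(CP^n).
|x^13| = 13 * |x| = 13 * 2 = 26

26


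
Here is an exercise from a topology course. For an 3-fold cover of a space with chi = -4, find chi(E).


For a finite covering: chi(E) = (number of sheets) * chi(B).
chi(E) = 3 * (-4) = -12

-12


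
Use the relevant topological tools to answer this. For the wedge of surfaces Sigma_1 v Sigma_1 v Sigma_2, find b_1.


For a wedge X v Y: reduced H_k(X v Y) = H_k(X) + H_k(Y).
Each Sigma_g contributes b_1 = 2g.
b_1 = 2 + 2 + 4 = 8

8


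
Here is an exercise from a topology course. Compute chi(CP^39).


CP^39 has one cell in each even dimension 0, 2, ..., 2*39 (39+1 cells total).
All cells are even-dimensional, so chi = number of cells.
chi = 39 + 1 = 40

40


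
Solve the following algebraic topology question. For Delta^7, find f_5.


Delta^7 has 7+1 vertices. A 5-face is a choice of 5+1 vertices.
f_5 = C(7+1, 5+1) = C(8,6) = 28

28


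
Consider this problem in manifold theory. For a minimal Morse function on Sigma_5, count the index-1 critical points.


A perfect Morse function has m_k = b_k.
For Sigma_5: b_0=1, b_1=2g=10, b_2=1.
Saddles m_1 = 2g = 10

10


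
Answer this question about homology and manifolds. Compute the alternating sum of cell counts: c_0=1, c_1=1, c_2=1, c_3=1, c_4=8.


chi = sum_k (-1)^k c_k.
= (-1)^0*1 + (-1)^1*1 + (-1)^2*1 + (-1)^3*1 + (-1)^4*8
= (1) + (-1) + (1) + (-1) + (8)
= 8

8


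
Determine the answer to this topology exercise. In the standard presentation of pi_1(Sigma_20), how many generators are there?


Standard presentation: pi_1(Sigma_g) = <a_1,b_1,...,a_g,b_g | [a_1,b_1]...[a_g,b_g] = 1>.
Number of generators = 2g = 2*20 = 40

40


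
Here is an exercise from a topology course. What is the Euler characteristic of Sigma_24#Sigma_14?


chi(Sigma_24) = 2 - 2*24 = -46
chi(Sigma_14) = 2 - 2*14 = -26
For surfaces: chi(A#B) = chi(A) + chi(B) - 2.
chi = -46 + -26 - 2 = -74

-74


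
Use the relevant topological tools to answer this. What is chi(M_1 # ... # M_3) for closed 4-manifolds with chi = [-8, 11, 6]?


For n-manifolds: chi(A#B) = chi(A) + chi(B) - chi(S^4).
chi(S^4) = 1 + (-1)^4 = 2.
chi(#) = (sum chi_i) - (3-1)*chi(S^4) = 9 - 2*2 = 5

5


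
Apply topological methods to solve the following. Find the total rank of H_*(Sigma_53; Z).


For Sigma_53: b_0 = 1, b_1 = 2g = 106, b_2 = 1.
Total = 1 + 106 + 1 = 108

108


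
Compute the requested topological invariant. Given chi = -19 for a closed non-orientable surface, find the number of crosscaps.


chi = 2 - k for closed non-orientable surfaces with k crosscaps.
-19 = 2 - k
k = 2 - (-19) = 21

21


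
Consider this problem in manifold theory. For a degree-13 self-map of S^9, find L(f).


On S^9: L(f) = tr(f_0*) + (-1)^9 tr(f_9*) = 1 + (-1)^9 * deg(f).
L(f) = 1 + (-1)^9 * 13 = 1 + -13 = -12

-12


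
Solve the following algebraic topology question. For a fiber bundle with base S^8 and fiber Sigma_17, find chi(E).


chi(S^8) = 2 (n even), chi(Sigma_17) = 2 - 2*17 = -32.
chi(E) = 2 * (-32) = -64

-64


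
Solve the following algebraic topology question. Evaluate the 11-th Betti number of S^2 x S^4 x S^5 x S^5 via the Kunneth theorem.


Each S^d has Poincare polynomial 1 + t^d.
The product S^2 x S^4 x S^5 x S^5 has Poincare polynomial prod(1+t^d_i).
Expanding: b_0=1, b_2=1, b_4=1, b_5=2, b_6=1, b_7=2, b_9=2, b_10=1, b_11=2, b_12=1, b_14=1, b_16=1.
b_11 = 2

2


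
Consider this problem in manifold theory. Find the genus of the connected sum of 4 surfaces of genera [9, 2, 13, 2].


Genus is additive under connected sum of orientable surfaces.
g = 9 + 2 + 13 + 2 = 26

26


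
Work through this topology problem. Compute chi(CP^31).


CP^31 has one cell in each even dimension 0, 2, ..., 2*31 (31+1 cells total).
All cells are even-dimensional, so chi = number of cells.
chi = 31 + 1 = 32

32


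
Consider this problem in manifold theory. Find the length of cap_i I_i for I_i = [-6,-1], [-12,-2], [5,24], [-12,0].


Intersection = [max(a_i), min(b_i)] = [5, -2].
Since 5 > -2, the intersection is empty.
Length = 0

0


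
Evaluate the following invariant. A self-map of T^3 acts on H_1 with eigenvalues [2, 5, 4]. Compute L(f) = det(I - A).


For a torus self-map: L(f) = det(I - A) where A acts on H_1.
L(f) = (1-2) * (1-5) * (1-4) = -1 * -4 * -3 = -12

-12


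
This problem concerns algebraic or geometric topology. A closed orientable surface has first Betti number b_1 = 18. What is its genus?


For a closed orientable surface: b_1 = 2g.
18 = 2g
g = 18 / 2 = 9

9


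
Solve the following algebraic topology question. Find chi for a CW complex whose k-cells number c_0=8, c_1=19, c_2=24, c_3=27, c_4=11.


chi = sum_k (-1)^k c_k.
= (-1)^0*8 + (-1)^1*19 + (-1)^2*24 + (-1)^3*27 + (-1)^4*11
= (8) + (-19) + (24) + (-27) + (11)
= -3

-3


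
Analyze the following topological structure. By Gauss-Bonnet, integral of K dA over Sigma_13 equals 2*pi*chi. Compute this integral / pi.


Gauss-Bonnet: integral K dA = 2*pi*chi(M).
chi(Sigma_13) = 2 - 2*13 = -24.
(integral K dA)/pi = 2*chi = 2*(-24) = -48

-48


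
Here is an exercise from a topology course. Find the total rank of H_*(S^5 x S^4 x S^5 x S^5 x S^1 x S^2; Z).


Total Betti number is multiplicative under products.
Each S^d (d>=1) has total Betti number 2.
There are 6 sphere factors.
Total = 2^6 = 64

64


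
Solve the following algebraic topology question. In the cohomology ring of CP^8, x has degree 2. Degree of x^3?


|x| = 2 in H^*(CP^n).
|x^3| = 3 * |x| = 3 * 2 = 6

6


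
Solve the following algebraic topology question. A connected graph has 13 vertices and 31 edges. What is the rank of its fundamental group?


For a connected graph: rank(pi_1) = b_1 = E - V + 1 = 1 - chi.
chi = V - E = 13 - 31 = -18.
rank = 1 - (-18) = 31 - 13 + 1 = 19

19


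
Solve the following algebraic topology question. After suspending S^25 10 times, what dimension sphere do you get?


Each suspension raises dimension by 1: Sigma S^n = S^{n+1}.
Sigma^10 S^25 = S^{25+10} = S^35

35


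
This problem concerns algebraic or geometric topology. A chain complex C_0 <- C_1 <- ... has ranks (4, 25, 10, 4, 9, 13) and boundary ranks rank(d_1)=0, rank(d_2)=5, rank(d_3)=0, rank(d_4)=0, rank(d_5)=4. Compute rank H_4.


rank H_k = rank(ker d_k) - rank(im d_{k+1}).
rank(ker d_4) = rank(C_4) - rank(d_4) = 9 - 0 = 9.
rank(im d_{4+1}) = 4.
rank H_4 = 9 - 4 = 5

5


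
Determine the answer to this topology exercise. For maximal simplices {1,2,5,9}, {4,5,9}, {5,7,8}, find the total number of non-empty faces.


Each maximal simplex on m vertices has 2^m - 1 nonempty faces.
Take the union (dedupe shared faces).
Total distinct faces = 25

25


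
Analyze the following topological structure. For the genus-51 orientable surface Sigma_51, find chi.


For a closed orientable surface of genus g: chi = 2 - 2g.
Here g = 51.
chi = 2 - 2*51 = 2 - 102 = -100

-100


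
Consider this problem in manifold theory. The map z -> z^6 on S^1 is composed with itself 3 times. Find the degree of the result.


deg(f) = 6. Degree is multiplicative: deg(f^3) = (deg f)^3.
deg(f^3) = (6)^3 = 216

216


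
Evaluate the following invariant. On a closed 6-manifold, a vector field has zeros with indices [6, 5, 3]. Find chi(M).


Poincare-Hopf: chi(M) = sum of indices of zeros.
chi = (6) + (5) + (3) = 14

14


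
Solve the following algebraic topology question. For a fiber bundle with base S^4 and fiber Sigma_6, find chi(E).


chi(S^4) = 2 (n even), chi(Sigma_6) = 2 - 2*6 = -10.
chi(E) = 2 * (-10) = -20

-20


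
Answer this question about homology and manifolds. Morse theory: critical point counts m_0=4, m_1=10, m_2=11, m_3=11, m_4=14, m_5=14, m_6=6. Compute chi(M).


Morse theory: chi(M) = sum_k (-1)^k m_k where m_k = #(index-k critical points).
= (4) + (-10) + (11) + (-11) + (14) + (-14) + (6) = 0

0


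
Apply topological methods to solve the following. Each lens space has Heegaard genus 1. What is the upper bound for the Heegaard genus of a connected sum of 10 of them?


Heegaard genus satisfies g(A#B) <= g(A) + g(B).
Each lens space has g = 1.
Upper bound: 10 * 1 = 10

10


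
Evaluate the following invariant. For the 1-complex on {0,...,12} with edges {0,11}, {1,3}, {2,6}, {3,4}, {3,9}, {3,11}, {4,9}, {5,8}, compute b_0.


Run DFS/union-find over 13 vertices.
V = 13, E = 8.
Number of components = 6

6


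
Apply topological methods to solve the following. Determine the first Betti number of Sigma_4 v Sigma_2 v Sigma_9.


For a wedge X v Y: reduced H_k(X v Y) = H_k(X) + H_k(Y).
Each Sigma_g contributes b_1 = 2g.
b_1 = 8 + 4 + 18 = 30

30


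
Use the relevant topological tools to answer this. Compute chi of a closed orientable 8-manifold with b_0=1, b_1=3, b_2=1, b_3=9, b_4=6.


By Poincare duality b_k = b_{8-k}, so full Betti numbers: b_0=1, b_1=3, b_2=1, b_3=9, b_4=6, b_5=9, b_6=1, b_7=3, b_8=1.
chi = sum (-1)^k b_k = -14

-14


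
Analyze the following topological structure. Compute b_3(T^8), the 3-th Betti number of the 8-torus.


By the Kunneth formula, b_k(T^n) = C(n,k).
b_3(T^8) = C(8,3).
C(8,3) = 8!/(3!*5!) = 56

56


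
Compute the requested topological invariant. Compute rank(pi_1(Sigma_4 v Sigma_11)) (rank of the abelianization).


For a wedge: H_1(A v B) = H_1(A) + H_1(B).
b_1(Sigma_4) = 8, b_1(Sigma_11) = 22.
b_1 = 8 + 22 = 30

30


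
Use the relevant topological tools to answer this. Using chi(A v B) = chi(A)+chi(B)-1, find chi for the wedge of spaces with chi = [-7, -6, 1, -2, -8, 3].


chi(A v B) = chi(A) + chi(B) - 1 (one point identified).
For 6 spaces: chi = (sum chi_i) - (6 - 1).
sum = -19; chi = -19 - 5 = -24

-24


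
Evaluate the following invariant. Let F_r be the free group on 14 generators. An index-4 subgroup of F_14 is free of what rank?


Nielsen-Schreier: an index-n subgroup of F_r is free of rank 1 + n(r-1).
Equivalently: chi(cover) = n*chi(base); chi(vee_r S^1) = 1 - 14 = -13.
chi(E) = 4*(-13) = -52; rank = 1 - chi(E) = 1 - (-52) = 53.
rank = 1 + 4*(14-1) = 1 + 52 = 53

53


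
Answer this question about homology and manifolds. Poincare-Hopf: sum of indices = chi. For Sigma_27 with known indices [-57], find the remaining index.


Poincare-Hopf: sum of indices = chi(M).
chi(Sigma_27) = 2 - 2*27 = -52.
Sum of known indices = -57.
x = chi - (sum known) = -52 - (-57) = 5

5


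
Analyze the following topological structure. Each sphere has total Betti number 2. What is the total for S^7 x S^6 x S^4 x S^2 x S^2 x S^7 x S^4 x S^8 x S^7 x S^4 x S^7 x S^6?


Total Betti number is multiplicative under products.
Each S^d (d>=1) has total Betti number 2.
There are 12 sphere factors.
Total = 2^12 = 4096

4096


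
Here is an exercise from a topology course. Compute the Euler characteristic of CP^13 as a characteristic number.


For any closed oriented manifold, <e(TM),[M]> = chi(M).
chi(CP^13) = 13+1 = 14

14


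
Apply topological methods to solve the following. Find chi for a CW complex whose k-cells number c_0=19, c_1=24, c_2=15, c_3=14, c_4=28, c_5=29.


chi = sum_k (-1)^k c_k.
= (-1)^0*19 + (-1)^1*24 + (-1)^2*15 + (-1)^3*14 + (-1)^4*28 + (-1)^5*29
= (19) + (-24) + (15) + (-14) + (28) + (-29)
= -5

-5


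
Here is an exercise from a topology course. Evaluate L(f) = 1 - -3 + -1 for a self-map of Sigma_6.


L(f) = tr(f_0*) - tr(f_1*) + tr(f_2*).
= 1 - (-3) + (-1)
= 3

3


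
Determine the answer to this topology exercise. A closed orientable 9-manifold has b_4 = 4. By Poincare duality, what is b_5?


Poincare duality for closed orientable n-manifolds: b_k = b_{n-k}.
Here n = 9, so b_5 = b_4 = 4

4


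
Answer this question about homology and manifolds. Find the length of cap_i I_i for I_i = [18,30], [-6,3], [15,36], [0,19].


Intersection = [max(a_i), min(b_i)] = [18, 3].
Since 18 > 3, the intersection is empty.
Length = 0

0


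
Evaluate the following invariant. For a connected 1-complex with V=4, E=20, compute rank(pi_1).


For a connected graph: rank(pi_1) = b_1 = E - V + 1 = 1 - chi.
chi = V - E = 4 - 20 = -16.
rank = 1 - (-16) = 20 - 4 + 1 = 17

17


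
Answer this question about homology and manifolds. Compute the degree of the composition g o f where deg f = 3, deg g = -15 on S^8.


Degree is multiplicative under composition: deg(g o f) = deg(g) * deg(f).
= -15 * 3 = -45

-45


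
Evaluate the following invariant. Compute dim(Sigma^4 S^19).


Each suspension raises dimension by 1: Sigma S^n = S^{n+1}.
Sigma^4 S^19 = S^{19+4} = S^23

23


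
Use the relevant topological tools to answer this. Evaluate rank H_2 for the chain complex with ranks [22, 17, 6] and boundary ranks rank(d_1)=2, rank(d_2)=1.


rank H_k = rank(ker d_k) - rank(im d_{k+1}).
rank(ker d_2) = rank(C_2) - rank(d_2) = 6 - 1 = 5.
rank(im d_{2+1}) = 0.
rank H_2 = 5 - 0 = 5

5


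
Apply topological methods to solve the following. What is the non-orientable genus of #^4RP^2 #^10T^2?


Since a >= 1, the sum is non-orientable; each T^2 can be replaced by RP^2 # RP^2 (since T^2#RP^2 = 3RP^2).
Total crosscaps k = 4 + 2*10 = 24.
Check via chi: chi = 4*1 + 10*0 - (4+10-1)*2 = -22 = 2 - k = -22. Consistent.

24


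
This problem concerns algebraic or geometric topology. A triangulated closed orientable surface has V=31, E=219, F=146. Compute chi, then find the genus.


chi = V - E + F = 31 - 219 + 146 = -42
For orientable closed surface: chi = 2 - 2g, so g = (2 - chi)/2.
g = (2 - (-42)) / 2 = 44 / 2 = 22

22


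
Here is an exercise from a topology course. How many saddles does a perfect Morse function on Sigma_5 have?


A perfect Morse function has m_k = b_k.
For Sigma_5: b_0=1, b_1=2g=10, b_2=1.
Saddles m_1 = 2g = 10

10


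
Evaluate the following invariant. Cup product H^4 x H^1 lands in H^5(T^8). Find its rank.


Cup product: H^p x H^q -> H^{p+q}; here p+q = 4+1 = 5.
rank H^k(T^n) = C(n,k).
C(8,5) = 56

56


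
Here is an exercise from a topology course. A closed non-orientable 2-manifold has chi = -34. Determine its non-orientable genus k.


chi = 2 - k for closed non-orientable surfaces with k crosscaps.
-34 = 2 - k
k = 2 - (-34) = 36

36


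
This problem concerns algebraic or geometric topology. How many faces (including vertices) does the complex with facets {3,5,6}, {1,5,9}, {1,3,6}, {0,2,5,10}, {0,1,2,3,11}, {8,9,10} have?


Each maximal simplex on m vertices has 2^m - 1 nonempty faces.
Take the union (dedupe shared faces).
Total distinct faces = 60

60


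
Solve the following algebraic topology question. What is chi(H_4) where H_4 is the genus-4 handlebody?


A genus-g handlebody deformation retracts to a wedge of g circles.
chi(vee_g S^1) = 1 - g.
chi(H_4) = 1 - 4 = -3

-3


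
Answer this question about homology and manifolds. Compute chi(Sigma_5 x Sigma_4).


chi(Sigma_5) = 2 - 2*5 = -8
chi(Sigma_4) = 2 - 2*4 = -6
chi(product) = (-8) * (-6) = 48

48


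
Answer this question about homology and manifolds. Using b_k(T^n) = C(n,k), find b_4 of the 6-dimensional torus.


By the Kunneth formula, b_k(T^n) = C(n,k).
b_4(T^6) = C(6,4).
C(6,4) = 6!/(4!*2!) = 15

15


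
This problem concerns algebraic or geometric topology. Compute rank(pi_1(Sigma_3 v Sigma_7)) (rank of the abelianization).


For a wedge: H_1(A v B) = H_1(A) + H_1(B).
b_1(Sigma_3) = 6, b_1(Sigma_7) = 14.
b_1 = 6 + 14 = 20

20


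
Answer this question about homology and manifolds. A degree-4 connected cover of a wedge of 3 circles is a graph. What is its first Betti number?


Nielsen-Schreier: an index-n subgroup of F_r is free of rank 1 + n(r-1).
Equivalently: chi(cover) = n*chi(base); chi(vee_r S^1) = 1 - 3 = -2.
chi(E) = 4*(-2) = -8; rank = 1 - chi(E) = 1 - (-8) = 9.
rank = 1 + 4*(3-1) = 1 + 8 = 9

9


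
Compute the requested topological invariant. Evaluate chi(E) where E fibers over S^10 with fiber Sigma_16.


chi(S^10) = 2 (n even), chi(Sigma_16) = 2 - 2*16 = -30.
chi(E) = 2 * (-30) = -60

-60


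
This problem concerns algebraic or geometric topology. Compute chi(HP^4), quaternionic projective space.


HP^4 has one cell in each dimension 0, 4, ..., 4*4 (4+1 cells, all even-dim).
chi = 4 + 1 = 5

5


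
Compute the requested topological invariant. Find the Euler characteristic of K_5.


K_5: V = 5, E = C(5,2) = 10.
chi = V - E = 5 - 10 = -5

-5


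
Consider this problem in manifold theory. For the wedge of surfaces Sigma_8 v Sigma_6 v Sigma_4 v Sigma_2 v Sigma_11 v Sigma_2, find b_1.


For a wedge X v Y: reduced H_k(X v Y) = H_k(X) + H_k(Y).
Each Sigma_g contributes b_1 = 2g.
b_1 = 16 + 12 + 8 + 4 + 22 + 4 = 66

66


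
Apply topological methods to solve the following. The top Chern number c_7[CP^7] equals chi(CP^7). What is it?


For any closed oriented manifold, <e(TM),[M]> = chi(M).
chi(CP^7) = 7+1 = 8

8


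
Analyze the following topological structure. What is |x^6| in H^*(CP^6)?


|x| = 2 in H^*(CP^n).
|x^6| = 6 * |x| = 6 * 2 = 12

12


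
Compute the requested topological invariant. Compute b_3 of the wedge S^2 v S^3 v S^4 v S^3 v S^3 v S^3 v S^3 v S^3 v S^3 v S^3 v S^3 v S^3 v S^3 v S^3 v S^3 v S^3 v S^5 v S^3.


For a wedge of spheres, H_k (k>0) is free on one generator per sphere of dimension k.
Spheres of dimension 3: count = 15.
b_3 = 15

15


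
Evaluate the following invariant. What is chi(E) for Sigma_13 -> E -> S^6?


chi(S^6) = 2 (n even), chi(Sigma_13) = 2 - 2*13 = -24.
chi(E) = 2 * (-24) = -48

-48


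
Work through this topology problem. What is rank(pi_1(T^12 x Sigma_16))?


pi_1(A x B) = pi_1(A) x pi_1(B); rank of abelianization = b_1.
b_1(T^12) = 12, b_1(Sigma_16) = 2*16 = 32.
b_1(product) = 12 + 32 = 44

44


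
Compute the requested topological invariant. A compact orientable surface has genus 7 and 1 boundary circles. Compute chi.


For a compact orientable surface with genus g and b boundary components: chi = 2 - 2g - b.
chi = 2 - 2*7 - 1 = 2 - 14 - 1 = -13

-13


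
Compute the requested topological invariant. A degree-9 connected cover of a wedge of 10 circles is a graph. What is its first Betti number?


Nielsen-Schreier: an index-n subgroup of F_r is free of rank 1 + n(r-1).
Equivalently: chi(cover) = n*chi(base); chi(vee_r S^1) = 1 - 10 = -9.
chi(E) = 9*(-9) = -81; rank = 1 - chi(E) = 1 - (-81) = 82.
rank = 1 + 9*(10-1) = 1 + 81 = 82

82


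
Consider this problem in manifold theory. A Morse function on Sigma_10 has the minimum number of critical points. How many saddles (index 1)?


A perfect Morse function has m_k = b_k.
For Sigma_10: b_0=1, b_1=2g=20, b_2=1.
Saddles m_1 = 2g = 20

20


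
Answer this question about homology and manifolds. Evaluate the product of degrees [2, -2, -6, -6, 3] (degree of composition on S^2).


Degree is multiplicative: deg(composition) = product of degrees.
= (2) * (-2) * (-6) * (-6) * (3) = -432

-432


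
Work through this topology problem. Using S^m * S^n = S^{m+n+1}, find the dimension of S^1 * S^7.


Join of spheres: S^m * S^n = S^{m+n+1}.
dim = 1 + 7 + 1 = 9

9


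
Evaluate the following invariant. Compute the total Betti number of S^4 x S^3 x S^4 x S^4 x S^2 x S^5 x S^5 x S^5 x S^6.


Total Betti number is multiplicative under products.
Each S^d (d>=1) has total Betti number 2.
There are 9 sphere factors.
Total = 2^9 = 512

512


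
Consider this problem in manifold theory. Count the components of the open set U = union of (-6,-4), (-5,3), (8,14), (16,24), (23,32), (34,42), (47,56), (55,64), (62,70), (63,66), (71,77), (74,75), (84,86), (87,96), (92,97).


Sort and merge overlapping open intervals.
Merged: (-6,3), (8,14), (16,32), (34,42), (47,70), (71,77), (84,86), (87,97).
Number of components = 8

8


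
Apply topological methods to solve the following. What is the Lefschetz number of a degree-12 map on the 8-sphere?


On S^8: L(f) = tr(f_0*) + (-1)^8 tr(f_8*) = 1 + (-1)^8 * deg(f).
L(f) = 1 + (-1)^8 * 12 = 1 + 12 = 13

13


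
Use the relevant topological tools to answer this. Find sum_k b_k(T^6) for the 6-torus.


b_k(T^6) = C(6,k), so the sum over k is sum_k C(6,k) = 2^6.
Total = 2^6 = 64

64


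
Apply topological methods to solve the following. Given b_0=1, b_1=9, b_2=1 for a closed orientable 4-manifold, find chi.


By Poincare duality b_k = b_{4-k}, so full Betti numbers: b_0=1, b_1=9, b_2=1, b_3=9, b_4=1.
chi = sum (-1)^k b_k = -15

-15


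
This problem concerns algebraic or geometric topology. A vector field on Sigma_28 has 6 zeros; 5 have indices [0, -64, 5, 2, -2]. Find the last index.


Poincare-Hopf: sum of indices = chi(M).
chi(Sigma_28) = 2 - 2*28 = -54.
Sum of known indices = -59.
x = chi - (sum known) = -54 - (-59) = 5

5


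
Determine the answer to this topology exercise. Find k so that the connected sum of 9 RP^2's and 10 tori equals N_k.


Since a >= 1, the sum is non-orientable; each T^2 can be replaced by RP^2 # RP^2 (since T^2#RP^2 = 3RP^2).
Total crosscaps k = 9 + 2*10 = 29.
Check via chi: chi = 9*1 + 10*0 - (9+10-1)*2 = -27 = 2 - k = -27. Consistent.

29


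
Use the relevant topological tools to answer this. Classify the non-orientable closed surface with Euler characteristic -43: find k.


chi = 2 - k for closed non-orientable surfaces with k crosscaps.
-43 = 2 - k
k = 2 - (-43) = 45

45


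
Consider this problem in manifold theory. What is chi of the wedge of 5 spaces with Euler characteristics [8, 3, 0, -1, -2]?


chi(A v B) = chi(A) + chi(B) - 1 (one point identified).
For 5 spaces: chi = (sum chi_i) - (5 - 1).
sum = 8; chi = 8 - 4 = 4

4


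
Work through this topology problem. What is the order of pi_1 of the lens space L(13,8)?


pi_1(L(p,q)) = Z/pZ for any q coprime to p.
|pi_1(L(13,8))| = 13

13


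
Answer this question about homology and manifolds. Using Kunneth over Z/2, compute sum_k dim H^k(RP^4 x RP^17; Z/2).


dim H^*(RP^n; Z/2) = n+1 (one Z/2 in each degree 0..n).
Total Betti number is multiplicative.
Total = (4+1) * (17+1) = 5 * 18 = 90

90


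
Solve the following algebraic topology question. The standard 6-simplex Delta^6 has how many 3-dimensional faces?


Delta^6 has 6+1 vertices. A 3-face is a choice of 3+1 vertices.
f_3 = C(6+1, 3+1) = C(7,4) = 35

35


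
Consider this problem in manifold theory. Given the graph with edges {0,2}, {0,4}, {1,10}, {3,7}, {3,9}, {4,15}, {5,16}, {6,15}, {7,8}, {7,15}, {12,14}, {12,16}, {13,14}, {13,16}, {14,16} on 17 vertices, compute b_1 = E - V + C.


b_1 = E - V + (number of components).
E = 15, V = 17, components = 4.
b_1 = 15 - 17 + 4 = 2

2


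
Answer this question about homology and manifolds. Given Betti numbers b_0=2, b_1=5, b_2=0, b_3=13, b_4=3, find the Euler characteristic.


chi = sum_k (-1)^k b_k.
= (2) + (-5) + (0) + (-13) + (3)
= -13

-13


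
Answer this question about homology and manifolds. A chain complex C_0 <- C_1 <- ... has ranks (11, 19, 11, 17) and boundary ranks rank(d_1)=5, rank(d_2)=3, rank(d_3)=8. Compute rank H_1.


rank H_k = rank(ker d_k) - rank(im d_{k+1}).
rank(ker d_1) = rank(C_1) - rank(d_1) = 19 - 5 = 14.
rank(im d_{1+1}) = 3.
rank H_1 = 14 - 3 = 11

11


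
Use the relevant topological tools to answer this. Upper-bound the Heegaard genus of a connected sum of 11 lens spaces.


Heegaard genus satisfies g(A#B) <= g(A) + g(B).
Each lens space has g = 1.
Upper bound: 11 * 1 = 11

11


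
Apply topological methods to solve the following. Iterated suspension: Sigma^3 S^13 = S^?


Each suspension raises dimension by 1: Sigma S^n = S^{n+1}.
Sigma^3 S^13 = S^{13+3} = S^16

16


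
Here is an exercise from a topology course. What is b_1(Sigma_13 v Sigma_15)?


For a wedge: H_1(A v B) = H_1(A) + H_1(B).
b_1(Sigma_13) = 26, b_1(Sigma_15) = 30.
b_1 = 26 + 30 = 56

56


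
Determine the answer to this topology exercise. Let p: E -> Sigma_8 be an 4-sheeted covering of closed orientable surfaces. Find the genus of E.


For an n-sheeted cover: chi(E) = n * chi(B).
chi(Sigma_8) = 2 - 2*8 = -14.
chi(E) = 4 * (-14) = -56.
genus(E) = (2 - chi(E))/2 = (2 - (-56))/2 = 58/2 = 29

29


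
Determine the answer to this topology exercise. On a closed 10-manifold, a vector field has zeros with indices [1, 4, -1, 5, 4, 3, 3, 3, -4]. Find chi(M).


Poincare-Hopf: chi(M) = sum of indices of zeros.
chi = (1) + (4) + (-1) + (5) + (4) + (3) + (3) + (3) + (-4) = 18

18


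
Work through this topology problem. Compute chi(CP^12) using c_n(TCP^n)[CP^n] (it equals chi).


For any closed oriented manifold, <e(TM),[M]> = chi(M).
chi(CP^12) = 12+1 = 13

13


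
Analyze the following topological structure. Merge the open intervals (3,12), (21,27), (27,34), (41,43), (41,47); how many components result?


Sort and merge overlapping open intervals.
Merged: (3,12), (21,27), (27,34), (41,47).
Number of components = 4

4


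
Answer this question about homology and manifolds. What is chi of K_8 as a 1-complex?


K_8: V = 8, E = C(8,2) = 28.
chi = V - E = 8 - 28 = -20

-20


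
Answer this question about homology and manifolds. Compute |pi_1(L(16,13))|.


pi_1(L(p,q)) = Z/pZ for any q coprime to p.
|pi_1(L(16,13))| = 16

16


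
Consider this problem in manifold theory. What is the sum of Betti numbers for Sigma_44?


For Sigma_44: b_0 = 1, b_1 = 2g = 88, b_2 = 1.
Total = 1 + 88 + 1 = 90

90


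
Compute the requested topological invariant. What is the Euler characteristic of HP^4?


HP^4 has one cell in each dimension 0, 4, ..., 4*4 (4+1 cells, all even-dim).
chi = 4 + 1 = 5

5


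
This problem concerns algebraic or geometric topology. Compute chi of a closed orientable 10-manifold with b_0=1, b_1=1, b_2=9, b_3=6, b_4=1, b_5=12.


By Poincare duality b_k = b_{10-k}, so full Betti numbers: b_0=1, b_1=1, b_2=9, b_3=6, b_4=1, b_5=12, b_6=1, b_7=6, b_8=9, b_9=1, b_10=1.
chi = sum (-1)^k b_k = -4

-4


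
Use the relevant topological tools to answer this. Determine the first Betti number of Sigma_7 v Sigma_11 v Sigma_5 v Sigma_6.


For a wedge X v Y: reduced H_k(X v Y) = H_k(X) + H_k(Y).
Each Sigma_g contributes b_1 = 2g.
b_1 = 14 + 22 + 10 + 12 = 58

58


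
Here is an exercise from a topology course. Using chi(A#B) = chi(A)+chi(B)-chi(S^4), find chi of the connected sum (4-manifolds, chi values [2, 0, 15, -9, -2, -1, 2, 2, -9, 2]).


For n-manifolds: chi(A#B) = chi(A) + chi(B) - chi(S^4).
chi(S^4) = 1 + (-1)^4 = 2.
chi(#) = (sum chi_i) - (10-1)*chi(S^4) = 2 - 9*2 = -16

-16


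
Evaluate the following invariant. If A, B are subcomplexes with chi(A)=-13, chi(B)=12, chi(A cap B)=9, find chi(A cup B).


chi(A cup B) = chi(A) + chi(B) - chi(A cap B)
= -13 + (12) - (9)
= -10

-10


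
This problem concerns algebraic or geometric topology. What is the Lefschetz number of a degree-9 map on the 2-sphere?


On S^2: L(f) = tr(f_0*) + (-1)^2 tr(f_2*) = 1 + (-1)^2 * deg(f).
L(f) = 1 + (-1)^2 * 9 = 1 + 9 = 10

10


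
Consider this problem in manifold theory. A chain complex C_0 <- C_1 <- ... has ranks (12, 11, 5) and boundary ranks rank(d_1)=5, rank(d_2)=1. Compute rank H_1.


rank H_k = rank(ker d_k) - rank(im d_{k+1}).
rank(ker d_1) = rank(C_1) - rank(d_1) = 11 - 5 = 6.
rank(im d_{1+1}) = 1.
rank H_1 = 6 - 1 = 5

5


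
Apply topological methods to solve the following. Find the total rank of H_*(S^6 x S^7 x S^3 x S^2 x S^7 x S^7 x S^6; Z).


Total Betti number is multiplicative under products.
Each S^d (d>=1) has total Betti number 2.
There are 7 sphere factors.
Total = 2^7 = 128

128


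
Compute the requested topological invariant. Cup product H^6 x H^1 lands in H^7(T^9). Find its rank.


Cup product: H^p x H^q -> H^{p+q}; here p+q = 6+1 = 7.
rank H^k(T^n) = C(n,k).
C(9,7) = 36

36


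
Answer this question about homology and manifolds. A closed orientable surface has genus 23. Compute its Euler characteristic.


For a closed orientable surface of genus g: chi = 2 - 2g.
Here g = 23.
chi = 2 - 2*23 = 2 - 46 = -44

-44


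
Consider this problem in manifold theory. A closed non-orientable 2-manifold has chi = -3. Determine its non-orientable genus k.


chi = 2 - k for closed non-orientable surfaces with k crosscaps.
-3 = 2 - k
k = 2 - (-3) = 5

5


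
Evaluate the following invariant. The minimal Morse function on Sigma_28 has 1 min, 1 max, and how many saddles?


A perfect Morse function has m_k = b_k.
For Sigma_28: b_0=1, b_1=2g=56, b_2=1.
Saddles m_1 = 2g = 56

56


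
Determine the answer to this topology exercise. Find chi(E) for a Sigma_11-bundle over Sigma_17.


For a fiber bundle F -> E -> B (with CW structure): chi(E) = chi(B) * chi(F).
chi(Sigma_17) = -32, chi(Sigma_11) = -20.
chi(E) = (-32) * (-20) = 640

640


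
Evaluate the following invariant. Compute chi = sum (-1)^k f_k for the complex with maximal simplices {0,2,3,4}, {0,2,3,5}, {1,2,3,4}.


Enumerate all faces; f-vector: f_0=6, f_1=12, f_2=10, f_3=3.
chi = sum (-1)^k f_k = 1

1


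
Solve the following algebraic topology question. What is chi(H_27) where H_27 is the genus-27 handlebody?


A genus-g handlebody deformation retracts to a wedge of g circles.
chi(vee_g S^1) = 1 - g.
chi(H_27) = 1 - 27 = -26

-26


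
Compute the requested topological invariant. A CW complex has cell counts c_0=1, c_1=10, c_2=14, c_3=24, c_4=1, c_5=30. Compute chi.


chi = sum_k (-1)^k c_k.
= (-1)^0*1 + (-1)^1*10 + (-1)^2*14 + (-1)^3*24 + (-1)^4*1 + (-1)^5*30
= (1) + (-10) + (14) + (-24) + (1) + (-30)
= -48

-48


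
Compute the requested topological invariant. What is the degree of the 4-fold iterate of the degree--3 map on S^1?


deg(f) = -3. Degree is multiplicative: deg(f^4) = (deg f)^4.
deg(f^4) = (-3)^4 = 81

81


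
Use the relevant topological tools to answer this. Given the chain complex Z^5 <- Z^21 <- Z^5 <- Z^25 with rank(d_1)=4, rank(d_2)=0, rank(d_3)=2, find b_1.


rank H_k = rank(ker d_k) - rank(im d_{k+1}).
rank(ker d_1) = rank(C_1) - rank(d_1) = 21 - 4 = 17.
rank(im d_{1+1}) = 0.
rank H_1 = 17 - 0 = 17

17


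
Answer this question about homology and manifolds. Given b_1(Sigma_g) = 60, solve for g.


For a closed orientable surface: b_1 = 2g.
60 = 2g
g = 60 / 2 = 30

30


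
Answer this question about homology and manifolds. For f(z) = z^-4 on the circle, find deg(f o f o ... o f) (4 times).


deg(f) = -4. Degree is multiplicative: deg(f^4) = (deg f)^4.
deg(f^4) = (-4)^4 = 256

256


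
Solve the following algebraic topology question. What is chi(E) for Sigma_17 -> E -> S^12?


chi(S^12) = 2 (n even), chi(Sigma_17) = 2 - 2*17 = -32.
chi(E) = 2 * (-32) = -64

-64


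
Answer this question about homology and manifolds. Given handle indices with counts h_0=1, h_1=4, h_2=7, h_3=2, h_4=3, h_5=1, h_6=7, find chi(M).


Handles of index k contribute (-1)^k to chi (same as CW cells).
chi = (1) + (-4) + (7) + (-2) + (3) + (-1) + (7) = 11

11


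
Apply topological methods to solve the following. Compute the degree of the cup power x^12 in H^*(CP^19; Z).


|x| = 2 in H^*(CP^n).
|x^12| = 12 * |x| = 12 * 2 = 24

24
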